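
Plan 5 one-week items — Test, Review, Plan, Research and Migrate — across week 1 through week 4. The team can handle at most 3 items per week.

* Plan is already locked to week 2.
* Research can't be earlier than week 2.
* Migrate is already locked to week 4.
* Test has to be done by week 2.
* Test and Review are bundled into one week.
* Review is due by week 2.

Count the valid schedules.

5

Splitting on Test: it can be week 1 (3), week 2 (2). Listing each branch's schedules as (Review, Plan, Research, Migrate) by week number:
Test=week 1: (1,2,2,4) (1,2,3,4) (1,2,4,4) — 3.
Test=week 2: (2,2,3,4) (2,2,4,4) — 2.
Summing: 3 + 2 = 5.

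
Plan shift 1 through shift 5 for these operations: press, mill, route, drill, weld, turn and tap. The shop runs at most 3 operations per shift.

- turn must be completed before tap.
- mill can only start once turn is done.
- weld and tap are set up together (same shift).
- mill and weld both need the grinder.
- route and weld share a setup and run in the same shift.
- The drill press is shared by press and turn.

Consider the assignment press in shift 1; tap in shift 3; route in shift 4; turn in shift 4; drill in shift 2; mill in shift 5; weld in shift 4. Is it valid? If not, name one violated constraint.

Invalid. turn must be completed before tap.

mill and weld both need the grinder — holds.
weld and tap are set up together (same shift) — violated.
The shop runs at most 3 operations per shift — holds.
turn must be completed before tap — violated.
route and weld share a setup and run in the same shift — holds.
mill can only start once turn is done — holds.
The drill press is shared by press and turn — holds.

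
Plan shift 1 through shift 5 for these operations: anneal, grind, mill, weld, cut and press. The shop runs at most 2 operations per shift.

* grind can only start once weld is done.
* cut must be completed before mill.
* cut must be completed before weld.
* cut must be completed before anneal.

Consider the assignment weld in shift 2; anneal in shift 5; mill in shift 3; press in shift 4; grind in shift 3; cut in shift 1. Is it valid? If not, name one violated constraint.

grind can only start once weld is done — holds.
The shop runs at most 2 operations per shift — holds.
cut must be completed before weld — holds.
cut must be completed before mill — holds.
cut must be completed before anneal — holds.

Yes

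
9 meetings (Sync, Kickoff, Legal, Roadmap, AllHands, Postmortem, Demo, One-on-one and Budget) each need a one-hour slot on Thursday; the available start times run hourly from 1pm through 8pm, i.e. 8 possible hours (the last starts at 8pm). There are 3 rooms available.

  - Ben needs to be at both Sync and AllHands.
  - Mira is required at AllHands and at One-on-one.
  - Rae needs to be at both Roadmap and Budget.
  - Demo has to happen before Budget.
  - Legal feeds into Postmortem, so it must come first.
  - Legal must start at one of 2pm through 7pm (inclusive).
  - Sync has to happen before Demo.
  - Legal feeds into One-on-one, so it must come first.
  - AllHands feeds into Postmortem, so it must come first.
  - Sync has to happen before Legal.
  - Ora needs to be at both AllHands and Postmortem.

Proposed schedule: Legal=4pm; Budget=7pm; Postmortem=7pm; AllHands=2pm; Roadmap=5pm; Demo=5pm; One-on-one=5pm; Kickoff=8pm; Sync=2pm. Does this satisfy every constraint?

Invalid. Ben needs to be at both Sync and AllHands.

Demo has to happen before Budget — holds.
Legal must start at one of 2pm through 7pm (inclusive) — holds.
Ben needs to be at both Sync and AllHands — violated.
Sync has to happen before Legal — holds.
AllHands feeds into Postmortem, so it must come first — holds.
Legal feeds into Postmortem, so it must come first — holds.
Sync has to happen before Demo — holds.
Mira is required at AllHands and at One-on-one — holds.
Legal feeds into One-on-one, so it must come first — holds.
There are 3 rooms available — holds.
Ora needs to be at both AllHands and Postmortem — holds.
Rae needs to be at both Roadmap and Budget — holds.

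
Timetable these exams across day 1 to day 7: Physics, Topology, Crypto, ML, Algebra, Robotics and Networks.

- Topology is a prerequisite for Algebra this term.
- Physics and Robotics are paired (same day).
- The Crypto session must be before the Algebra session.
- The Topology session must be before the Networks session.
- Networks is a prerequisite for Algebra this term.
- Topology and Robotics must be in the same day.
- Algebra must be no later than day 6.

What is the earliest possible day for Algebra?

Precedence pushes Algebra to at least day 3; Algebra's own window allows nothing later than day 6.
Algebra at day 3 is achievable: Crypto in day 1; Algebra in day 3; Physics in day 1; Topology in day 1; ML in day 1; Networks in day 2; Robotics in day 1.

day 3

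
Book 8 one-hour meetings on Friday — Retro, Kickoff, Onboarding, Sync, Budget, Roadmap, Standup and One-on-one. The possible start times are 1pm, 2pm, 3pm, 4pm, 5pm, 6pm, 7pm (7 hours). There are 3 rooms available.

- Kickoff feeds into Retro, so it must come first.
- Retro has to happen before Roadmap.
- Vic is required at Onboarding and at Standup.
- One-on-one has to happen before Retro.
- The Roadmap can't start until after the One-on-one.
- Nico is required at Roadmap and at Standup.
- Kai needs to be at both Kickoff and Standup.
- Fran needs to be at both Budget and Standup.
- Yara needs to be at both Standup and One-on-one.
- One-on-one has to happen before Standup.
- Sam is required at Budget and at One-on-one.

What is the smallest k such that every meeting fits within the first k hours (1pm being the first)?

The precedence chain requires at least 3 distinct hours.
With at most 3 per hour and 8 meetings, at least 3 hours are needed.
3 works (last occupied hour: 3pm): for example Onboarding in 1pm, Kickoff in 1pm, Retro in 2pm, Standup in 2pm, Sync in 2pm, Roadmap in 3pm, Budget in 3pm, One-on-one in 1pm.

3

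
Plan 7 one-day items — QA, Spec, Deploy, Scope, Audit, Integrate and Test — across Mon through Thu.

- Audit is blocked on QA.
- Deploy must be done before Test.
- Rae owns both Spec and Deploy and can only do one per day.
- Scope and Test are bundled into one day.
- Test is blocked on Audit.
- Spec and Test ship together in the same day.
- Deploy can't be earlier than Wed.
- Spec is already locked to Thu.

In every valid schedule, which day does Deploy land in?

Deploy's window is Wed–Thu.
Spec is fixed at Thu, and Deploy can't share a day with Spec.
So Deploy must be Wed.

Wed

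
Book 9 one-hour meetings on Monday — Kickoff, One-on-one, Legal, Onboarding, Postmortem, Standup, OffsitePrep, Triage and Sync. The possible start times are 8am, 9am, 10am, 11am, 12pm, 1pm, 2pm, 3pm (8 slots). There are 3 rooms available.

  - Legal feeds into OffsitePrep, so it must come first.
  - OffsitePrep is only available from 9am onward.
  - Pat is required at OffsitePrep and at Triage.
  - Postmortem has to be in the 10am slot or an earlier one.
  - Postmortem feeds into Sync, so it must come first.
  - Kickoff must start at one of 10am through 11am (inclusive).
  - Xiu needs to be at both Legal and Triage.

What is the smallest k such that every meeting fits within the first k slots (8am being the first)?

The precedence chain requires at least 2 distinct slots.
With at most 3 per slot and 9 meetings, at least 3 slots are needed.
Kickoff can't be placed before 10am — that is slot 3 counting from 8am — so the schedule must run through at least 3 slots.
3 works (last occupied slot: 10am): for example Standup -> 10am; Kickoff -> 10am; Sync -> 9am; One-on-one -> 8am; Postmortem -> 8am; Legal -> 8am; Triage -> 10am; Onboarding -> 9am; OffsitePrep -> 9am.

3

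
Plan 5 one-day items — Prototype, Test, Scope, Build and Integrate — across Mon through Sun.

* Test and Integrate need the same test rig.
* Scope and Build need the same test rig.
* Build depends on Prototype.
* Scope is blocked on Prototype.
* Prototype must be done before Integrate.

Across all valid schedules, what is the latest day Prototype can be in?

Downstream work caps Prototype at Sat.
Prototype at Fri is achievable: Integrate=Sat, Prototype=Fri, Build=Sun, Test=Mon, Scope=Sat.
Nothing later works — the conflict constraints rule out every day after Fri.

Fri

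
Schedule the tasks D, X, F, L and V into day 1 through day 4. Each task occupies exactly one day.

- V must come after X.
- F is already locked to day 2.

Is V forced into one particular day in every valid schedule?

V can be day 2 (e.g. F -> day 2; D -> day 1; X -> day 1; L -> day 1; V -> day 2) or day 3 (e.g. D in day 1, L in day 1, F in day 2, X in day 1, V in day 3).

No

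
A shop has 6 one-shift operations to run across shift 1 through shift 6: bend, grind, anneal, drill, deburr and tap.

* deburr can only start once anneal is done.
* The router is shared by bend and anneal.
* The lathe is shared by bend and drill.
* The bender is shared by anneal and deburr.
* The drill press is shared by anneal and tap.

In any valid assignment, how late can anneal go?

Downstream work caps anneal at shift 5.
anneal at shift 5 is achievable: anneal in shift 5, tap in shift 1, drill in shift 2, grind in shift 1, bend in shift 1, deburr in shift 6.

shift 5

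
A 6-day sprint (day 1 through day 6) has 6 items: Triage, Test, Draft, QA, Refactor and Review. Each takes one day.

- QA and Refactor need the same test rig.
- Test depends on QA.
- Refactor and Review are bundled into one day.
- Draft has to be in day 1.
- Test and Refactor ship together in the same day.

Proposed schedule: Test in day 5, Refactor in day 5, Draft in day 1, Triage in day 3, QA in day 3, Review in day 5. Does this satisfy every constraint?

Yes

Test and Refactor ship together in the same day — holds.
Refactor and Review are bundled into one day — holds.
QA and Refactor need the same test rig — holds.
Test depends on QA — holds.
Draft has to be in day 1 — holds.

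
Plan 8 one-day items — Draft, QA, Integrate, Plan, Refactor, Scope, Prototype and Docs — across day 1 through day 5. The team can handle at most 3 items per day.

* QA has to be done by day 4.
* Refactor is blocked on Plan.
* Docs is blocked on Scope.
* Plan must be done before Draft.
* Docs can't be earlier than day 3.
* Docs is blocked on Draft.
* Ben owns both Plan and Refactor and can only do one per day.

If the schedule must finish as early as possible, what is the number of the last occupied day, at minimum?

The precedence chain requires at least 3 distinct days.
With at most 3 per day and 8 work items, at least 3 days are needed.
3 works (last occupied day: day 3): for example Docs=day 3, Plan=day 1, QA=day 1, Refactor=day 2, Integrate=day 2, Scope=day 1, Prototype=day 3, Draft=day 2.

day 3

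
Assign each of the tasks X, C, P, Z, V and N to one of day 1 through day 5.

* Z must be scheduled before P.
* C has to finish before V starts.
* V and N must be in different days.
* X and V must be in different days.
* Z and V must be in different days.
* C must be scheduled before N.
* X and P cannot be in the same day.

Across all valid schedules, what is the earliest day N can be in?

day 2

Precedence pushes N to at least day 2.
N at day 2 is achievable: P=day 2, V=day 3, Z=day 1, C=day 1, N=day 2, X=day 1.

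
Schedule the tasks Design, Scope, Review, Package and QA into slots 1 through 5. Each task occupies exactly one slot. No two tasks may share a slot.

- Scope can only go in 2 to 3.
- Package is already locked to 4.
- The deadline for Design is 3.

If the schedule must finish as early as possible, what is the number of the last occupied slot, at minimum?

slot 5

With at most 1 per slot and 5 tasks, at least 5 slots are needed.
Package can't be placed before 4, so the schedule must run through at least slot 4.
5 works (last occupied slot: 5): for example Scope in 2, Package in 4, Design in 1, QA in 5, Review in 3.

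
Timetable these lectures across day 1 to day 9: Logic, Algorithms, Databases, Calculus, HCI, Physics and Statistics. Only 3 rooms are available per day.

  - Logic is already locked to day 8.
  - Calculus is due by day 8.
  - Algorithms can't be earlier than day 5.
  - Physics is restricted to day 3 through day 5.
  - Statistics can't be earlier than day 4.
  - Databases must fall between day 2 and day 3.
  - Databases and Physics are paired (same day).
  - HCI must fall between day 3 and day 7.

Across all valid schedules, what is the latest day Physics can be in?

day 3

Physics is available from day 3; Physics's own window allows nothing later than day 5; Physics must be in the same day as Databases, which can't be after day 3, so Physics is at most day 3.
Physics at day 3 is achievable: Algorithms in day 5, Calculus in day 1, HCI in day 3, Physics in day 3, Databases in day 3, Statistics in day 4, Logic in day 8.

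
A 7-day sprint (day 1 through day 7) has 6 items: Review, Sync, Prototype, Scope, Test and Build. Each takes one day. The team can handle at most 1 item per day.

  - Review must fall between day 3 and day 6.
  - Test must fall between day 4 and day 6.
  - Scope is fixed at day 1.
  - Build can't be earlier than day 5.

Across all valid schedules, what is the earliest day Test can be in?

day 4

Test is available from day 4; Test's own window allows nothing later than day 6.
Test at day 4 is achievable: Review -> day 3, Scope -> day 1, Sync -> day 2, Prototype -> day 6, Build -> day 5, Test -> day 4.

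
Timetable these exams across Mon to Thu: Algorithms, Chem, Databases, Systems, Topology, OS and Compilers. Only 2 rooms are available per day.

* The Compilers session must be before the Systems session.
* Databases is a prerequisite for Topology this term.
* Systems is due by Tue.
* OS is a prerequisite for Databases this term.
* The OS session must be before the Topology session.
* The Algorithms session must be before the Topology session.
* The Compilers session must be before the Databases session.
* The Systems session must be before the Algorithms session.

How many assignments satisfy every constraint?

6

Splitting on Chem: it can be Mon (1), Tue (1), Wed (1), Thu (3). Listing each branch's schedules as (Algorithms, Databases, Systems, Topology, OS, Compilers):
Chem=Mon: (Wed,Wed,Tue,Thu,Tue,Mon) — 1.
Chem=Tue: (Wed,Wed,Tue,Thu,Mon,Mon) — 1.
Chem=Wed: (Wed,Tue,Tue,Thu,Mon,Mon) — 1.
Chem=Thu: (Wed,Tue,Tue,Thu,Mon,Mon) (Wed,Wed,Tue,Thu,Mon,Mon) (Wed,Wed,Tue,Thu,Tue,Mon) — 3.
Summing: 1 + 1 + 1 + 3 = 6.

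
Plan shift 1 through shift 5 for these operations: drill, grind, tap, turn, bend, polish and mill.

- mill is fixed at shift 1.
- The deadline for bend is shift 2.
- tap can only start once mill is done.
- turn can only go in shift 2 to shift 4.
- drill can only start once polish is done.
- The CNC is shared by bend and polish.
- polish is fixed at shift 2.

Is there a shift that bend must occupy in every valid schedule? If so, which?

bend's window is shift 1–shift 2.
polish is fixed at shift 2, and bend can't share a shift with polish.
So bend must be shift 1.

shift 1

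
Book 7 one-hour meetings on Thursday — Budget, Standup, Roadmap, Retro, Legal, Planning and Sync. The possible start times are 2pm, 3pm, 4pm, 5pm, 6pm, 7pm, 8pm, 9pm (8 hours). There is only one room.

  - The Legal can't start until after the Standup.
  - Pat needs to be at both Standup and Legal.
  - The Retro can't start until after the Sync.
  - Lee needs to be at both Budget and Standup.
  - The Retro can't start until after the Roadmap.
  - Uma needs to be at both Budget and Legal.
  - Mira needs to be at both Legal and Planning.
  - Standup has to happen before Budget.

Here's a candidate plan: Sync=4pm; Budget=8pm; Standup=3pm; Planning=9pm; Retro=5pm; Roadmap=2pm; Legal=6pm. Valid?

Mira needs to be at both Legal and Planning — holds.
The Legal can't start until after the Standup — holds.
Pat needs to be at both Standup and Legal — holds.
The Retro can't start until after the Roadmap — holds.
Standup has to happen before Budget — holds.
Lee needs to be at both Budget and Standup — holds.
The Retro can't start until after the Sync — holds.
Uma needs to be at both Budget and Legal — holds.
There is only one room — holds.

Yes, all constraints hold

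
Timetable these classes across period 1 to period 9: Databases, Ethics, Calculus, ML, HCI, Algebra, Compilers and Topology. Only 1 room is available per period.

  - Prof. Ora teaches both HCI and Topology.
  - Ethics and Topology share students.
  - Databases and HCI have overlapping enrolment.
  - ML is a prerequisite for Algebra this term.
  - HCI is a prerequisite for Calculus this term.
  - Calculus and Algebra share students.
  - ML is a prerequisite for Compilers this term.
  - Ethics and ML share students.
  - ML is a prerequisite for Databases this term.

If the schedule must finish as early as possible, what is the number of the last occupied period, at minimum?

8

The precedence chain requires at least 2 distinct periods.
With at most 1 per period and 8 classes, at least 8 periods are needed.
8 works (last occupied period: period 8): for example ML=period 1, Calculus=period 4, Algebra=period 5, Compilers=period 6, Ethics=period 7, Databases=period 2, Topology=period 8, HCI=period 3.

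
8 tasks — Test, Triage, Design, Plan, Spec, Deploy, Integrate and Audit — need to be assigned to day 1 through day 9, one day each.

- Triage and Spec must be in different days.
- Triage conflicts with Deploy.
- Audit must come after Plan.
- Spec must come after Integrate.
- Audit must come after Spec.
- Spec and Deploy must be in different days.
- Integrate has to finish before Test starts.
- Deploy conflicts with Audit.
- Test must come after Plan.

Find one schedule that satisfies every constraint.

Test in day 2; Design in day 1; Triage in day 1; Spec in day 2; Integrate in day 1; Audit in day 3; Plan in day 1; Deploy in day 4

Checking: Plan(day 1) before Audit(day 3); Integrate(day 1) before Spec(day 2); Spec(day 2) before Audit(day 3); Integrate(day 1) before Test(day 2); Plan(day 1) before Test(day 2); Spec(day 2) != Deploy(day 4); Triage(day 1) != Deploy(day 4); Triage(day 1) != Spec(day 2); Deploy(day 4) != Audit(day 3).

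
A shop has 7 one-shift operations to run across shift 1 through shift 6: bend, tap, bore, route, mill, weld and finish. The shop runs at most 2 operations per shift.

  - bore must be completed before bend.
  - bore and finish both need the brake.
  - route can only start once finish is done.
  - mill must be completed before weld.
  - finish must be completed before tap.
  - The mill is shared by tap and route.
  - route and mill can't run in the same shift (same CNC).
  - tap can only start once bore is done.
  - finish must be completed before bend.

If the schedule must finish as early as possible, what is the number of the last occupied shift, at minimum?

The precedence chain requires at least 2 distinct shifts.
With at most 2 per shift and 7 operations, at least 4 shifts are needed.
4 works (last occupied shift: shift 4): for example bore in shift 2, bend in shift 3, finish in shift 1, weld in shift 4, tap in shift 3, route in shift 2, mill in shift 1.

shift 4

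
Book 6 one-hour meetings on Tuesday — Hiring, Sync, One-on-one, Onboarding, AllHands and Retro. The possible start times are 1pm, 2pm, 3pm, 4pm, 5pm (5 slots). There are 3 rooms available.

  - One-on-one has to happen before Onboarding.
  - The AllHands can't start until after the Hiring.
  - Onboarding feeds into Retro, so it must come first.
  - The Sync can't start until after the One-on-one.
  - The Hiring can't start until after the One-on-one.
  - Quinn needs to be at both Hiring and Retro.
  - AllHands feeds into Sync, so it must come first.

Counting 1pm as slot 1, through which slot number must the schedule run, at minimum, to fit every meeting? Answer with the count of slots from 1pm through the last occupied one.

4

The precedence chain requires at least 4 distinct slots.
With at most 3 per slot and 6 meetings, at least 2 slots are needed.
4 works (last occupied slot: 4pm): for example Onboarding=2pm; Sync=4pm; Hiring=2pm; One-on-one=1pm; Retro=3pm; AllHands=3pm.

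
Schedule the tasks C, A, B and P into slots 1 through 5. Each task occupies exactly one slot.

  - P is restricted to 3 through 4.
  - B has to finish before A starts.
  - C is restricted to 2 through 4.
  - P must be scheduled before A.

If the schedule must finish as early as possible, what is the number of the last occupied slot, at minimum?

4

The precedence chain requires at least 2 distinct slots.
Propagating the time windows through the other constraints, A can't land before 4, so the schedule must run through at least slot 4.
4 works (last occupied slot: 4): for example C -> 2; P -> 3; B -> 1; A -> 4.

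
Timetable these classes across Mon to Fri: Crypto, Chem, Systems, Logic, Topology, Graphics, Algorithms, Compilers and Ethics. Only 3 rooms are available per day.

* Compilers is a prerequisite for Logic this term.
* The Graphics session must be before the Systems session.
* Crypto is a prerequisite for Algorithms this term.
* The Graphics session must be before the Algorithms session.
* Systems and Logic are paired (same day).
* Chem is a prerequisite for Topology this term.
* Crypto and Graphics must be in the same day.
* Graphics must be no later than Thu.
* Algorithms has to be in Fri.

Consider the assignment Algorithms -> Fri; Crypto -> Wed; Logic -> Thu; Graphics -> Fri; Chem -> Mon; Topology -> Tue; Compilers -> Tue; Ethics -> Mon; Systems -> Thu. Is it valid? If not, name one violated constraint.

Invalid. Crypto and Graphics must be in the same day.

The Graphics session must be before the Systems session — violated.
Crypto is a prerequisite for Algorithms this term — holds.
Algorithms has to be in Fri — holds.
The Graphics session must be before the Algorithms session — violated.
Crypto and Graphics must be in the same day — violated.
Only 3 rooms are available per day — holds.
Graphics must be no later than Thu — violated.
Chem is a prerequisite for Topology this term — holds.
Systems and Logic are paired (same day) — holds.
Compilers is a prerequisite for Logic this term — holds.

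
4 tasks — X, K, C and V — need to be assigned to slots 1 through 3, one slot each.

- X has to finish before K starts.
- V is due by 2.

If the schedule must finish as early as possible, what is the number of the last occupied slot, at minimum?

The precedence chain requires at least 2 distinct slots.
2 works (last occupied slot: 2): for example X=1, C=1, V=1, K=2.

slot 2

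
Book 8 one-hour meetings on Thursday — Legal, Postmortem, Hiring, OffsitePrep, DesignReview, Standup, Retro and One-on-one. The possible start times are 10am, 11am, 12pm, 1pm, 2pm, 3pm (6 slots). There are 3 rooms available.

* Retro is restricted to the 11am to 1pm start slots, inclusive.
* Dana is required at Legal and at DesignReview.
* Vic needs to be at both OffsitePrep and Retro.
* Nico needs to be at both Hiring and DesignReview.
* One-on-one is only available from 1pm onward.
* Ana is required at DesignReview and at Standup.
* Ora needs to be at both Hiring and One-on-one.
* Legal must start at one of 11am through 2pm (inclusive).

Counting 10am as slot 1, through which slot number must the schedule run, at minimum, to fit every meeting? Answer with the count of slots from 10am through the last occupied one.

With at most 3 per slot and 8 meetings, at least 3 slots are needed.
One-on-one can't be placed before 1pm — that is slot 4 counting from 10am — so the schedule must run through at least 4 slots.
4 works (last occupied slot: 1pm): for example OffsitePrep -> 10am; Hiring -> 10am; Retro -> 11am; Postmortem -> 10am; One-on-one -> 1pm; Legal -> 11am; Standup -> 11am; DesignReview -> 12pm.

4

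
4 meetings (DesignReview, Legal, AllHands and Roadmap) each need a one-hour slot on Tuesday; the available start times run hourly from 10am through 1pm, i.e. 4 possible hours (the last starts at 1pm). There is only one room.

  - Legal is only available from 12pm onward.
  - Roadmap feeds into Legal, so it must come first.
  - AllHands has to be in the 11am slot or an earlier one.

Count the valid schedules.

Splitting on DesignReview: it can be 10am (1), 11am (1), 12pm (2), 1pm (2). Listing each branch's schedules as (Legal, AllHands, Roadmap):
DesignReview=10am: (1pm,11am,12pm) — 1.
DesignReview=11am: (1pm,10am,12pm) — 1.
DesignReview=12pm: (1pm,10am,11am) (1pm,11am,10am) — 2.
DesignReview=1pm: (12pm,10am,11am) (12pm,11am,10am) — 2.
Summing: 1 + 1 + 2 + 2 = 6.

6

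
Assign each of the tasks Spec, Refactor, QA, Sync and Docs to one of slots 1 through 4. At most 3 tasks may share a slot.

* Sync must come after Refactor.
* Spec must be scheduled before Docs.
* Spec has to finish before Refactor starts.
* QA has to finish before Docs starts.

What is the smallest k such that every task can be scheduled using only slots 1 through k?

3 slots

The precedence chain requires at least 3 distinct slots.
With at most 3 per slot and 5 tasks, at least 2 slots are needed.
3 works (last occupied slot: 3): for example Docs -> 2, Sync -> 3, Spec -> 1, Refactor -> 2, QA -> 1.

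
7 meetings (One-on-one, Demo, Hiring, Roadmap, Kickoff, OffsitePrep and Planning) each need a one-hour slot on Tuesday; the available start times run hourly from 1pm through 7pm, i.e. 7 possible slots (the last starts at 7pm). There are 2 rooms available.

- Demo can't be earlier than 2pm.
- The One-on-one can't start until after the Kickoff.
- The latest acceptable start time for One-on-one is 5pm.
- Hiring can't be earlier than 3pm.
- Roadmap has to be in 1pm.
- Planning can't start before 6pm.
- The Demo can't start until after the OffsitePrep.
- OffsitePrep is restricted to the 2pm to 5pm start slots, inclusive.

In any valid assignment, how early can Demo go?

Demo is available from 2pm; precedence pushes Demo to at least 3pm.
Demo at 3pm is achievable: Kickoff in 1pm, Roadmap in 1pm, Hiring in 3pm, Demo in 3pm, OffsitePrep in 2pm, One-on-one in 2pm, Planning in 6pm.

3pm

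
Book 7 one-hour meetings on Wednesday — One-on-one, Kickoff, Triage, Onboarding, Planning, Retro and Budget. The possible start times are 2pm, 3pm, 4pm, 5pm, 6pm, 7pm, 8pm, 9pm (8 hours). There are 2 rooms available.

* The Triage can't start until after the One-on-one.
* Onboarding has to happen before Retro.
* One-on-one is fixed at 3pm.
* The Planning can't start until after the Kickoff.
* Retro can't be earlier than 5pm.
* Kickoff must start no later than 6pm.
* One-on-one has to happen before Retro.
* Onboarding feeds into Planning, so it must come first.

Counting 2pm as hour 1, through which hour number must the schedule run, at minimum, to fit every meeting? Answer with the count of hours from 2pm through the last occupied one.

The precedence chain requires at least 2 distinct hours.
With at most 2 per hour and 7 meetings, at least 4 hours are needed.
Retro can't be placed before 5pm — that is hour 4 counting from 2pm — so the schedule must run through at least 4 hours.
4 works (last occupied hour: 5pm): for example Onboarding -> 2pm, Retro -> 5pm, One-on-one -> 3pm, Budget -> 4pm, Planning -> 3pm, Triage -> 4pm, Kickoff -> 2pm.

4 hours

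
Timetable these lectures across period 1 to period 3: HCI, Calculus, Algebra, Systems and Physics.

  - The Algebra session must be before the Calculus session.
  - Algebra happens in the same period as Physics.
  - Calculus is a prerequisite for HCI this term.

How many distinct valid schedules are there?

3

Enumerating: Calculus -> period 2, Physics -> period 1, Systems -> period 1, Algebra -> period 1, HCI -> period 3 | Systems=period 2, Algebra=period 1, HCI=period 3, Calculus=period 2, Physics=period 1 | Algebra=period 1; Calculus=period 2; HCI=period 3; Physics=period 1; Systems=period 3.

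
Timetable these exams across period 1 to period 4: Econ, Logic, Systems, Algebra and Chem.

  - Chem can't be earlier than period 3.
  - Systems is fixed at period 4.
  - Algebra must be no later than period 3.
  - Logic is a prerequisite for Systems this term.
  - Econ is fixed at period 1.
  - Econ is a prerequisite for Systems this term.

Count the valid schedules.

Splitting on Logic: it can be period 1 (6), period 2 (6), period 3 (6). Listing each branch's schedules as (Econ, Systems, Algebra, Chem) by period number:
Logic=period 1: (1,4,1,3) (1,4,1,4) (1,4,2,3) (1,4,2,4) (1,4,3,3) (1,4,3,4) — 6.
Logic=period 2: (1,4,1,3) (1,4,1,4) (1,4,2,3) (1,4,2,4) (1,4,3,3) (1,4,3,4) — 6.
Logic=period 3: (1,4,1,3) (1,4,1,4) (1,4,2,3) (1,4,2,4) (1,4,3,3) (1,4,3,4) — 6.
Summing: 6 + 6 + 6 = 18.

18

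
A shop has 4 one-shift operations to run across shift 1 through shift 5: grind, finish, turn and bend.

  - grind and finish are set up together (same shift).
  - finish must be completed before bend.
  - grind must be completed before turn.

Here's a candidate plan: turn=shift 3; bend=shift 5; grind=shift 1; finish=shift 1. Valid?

Yes, all constraints hold

grind must be completed before turn — holds.
grind and finish are set up together (same shift) — holds.
finish must be completed before bend — holds.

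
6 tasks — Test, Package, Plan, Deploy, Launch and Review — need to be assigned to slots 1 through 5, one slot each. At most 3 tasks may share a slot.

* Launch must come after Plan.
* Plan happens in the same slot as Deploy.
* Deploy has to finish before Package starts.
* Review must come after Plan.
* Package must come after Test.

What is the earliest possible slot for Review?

Precedence pushes Review to at least 2.
Review at 2 is achievable: Package in 2, Test in 1, Deploy in 1, Plan in 1, Launch in 2, Review in 2.

2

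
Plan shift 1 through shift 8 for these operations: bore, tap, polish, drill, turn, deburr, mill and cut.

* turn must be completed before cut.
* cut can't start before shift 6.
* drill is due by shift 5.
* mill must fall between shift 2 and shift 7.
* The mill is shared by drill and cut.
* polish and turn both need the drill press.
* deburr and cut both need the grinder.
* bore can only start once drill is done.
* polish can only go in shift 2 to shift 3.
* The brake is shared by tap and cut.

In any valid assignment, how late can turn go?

Downstream work caps turn at shift 7.
turn at shift 7 is achievable: cut -> shift 8; bore -> shift 2; turn -> shift 7; drill -> shift 1; mill -> shift 2; tap -> shift 1; polish -> shift 2; deburr -> shift 1.

shift 7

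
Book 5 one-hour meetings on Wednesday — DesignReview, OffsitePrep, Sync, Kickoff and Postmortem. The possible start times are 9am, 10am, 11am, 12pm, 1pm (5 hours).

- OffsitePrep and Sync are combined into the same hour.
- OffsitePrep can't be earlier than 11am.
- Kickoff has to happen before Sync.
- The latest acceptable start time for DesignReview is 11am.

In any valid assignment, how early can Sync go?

Sync must be in the same hour as OffsitePrep, which can't be before 11am, so Sync is at least 11am.
Sync at 11am is achievable: Postmortem -> 9am, Sync -> 11am, DesignReview -> 9am, OffsitePrep -> 11am, Kickoff -> 9am.

11am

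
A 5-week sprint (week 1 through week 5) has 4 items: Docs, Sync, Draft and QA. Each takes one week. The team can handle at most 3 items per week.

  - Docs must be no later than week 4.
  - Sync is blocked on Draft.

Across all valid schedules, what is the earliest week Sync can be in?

Precedence pushes Sync to at least week 2.
Sync at week 2 is achievable: QA in week 1; Sync in week 2; Docs in week 1; Draft in week 1.

week 2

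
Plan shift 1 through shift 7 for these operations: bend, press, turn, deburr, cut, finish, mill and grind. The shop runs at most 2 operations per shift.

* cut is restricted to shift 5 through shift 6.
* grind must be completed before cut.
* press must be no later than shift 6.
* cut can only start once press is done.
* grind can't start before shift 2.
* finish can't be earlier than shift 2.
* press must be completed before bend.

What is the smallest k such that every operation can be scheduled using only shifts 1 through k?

The precedence chain requires at least 2 distinct shifts.
With at most 2 per shift and 8 operations, at least 4 shifts are needed.
cut can't be placed before shift 5, so the schedule must run through at least shift 5.
5 works (last occupied shift: shift 5): for example bend=shift 3, deburr=shift 3, mill=shift 4, cut=shift 5, grind=shift 2, turn=shift 1, press=shift 1, finish=shift 2.

5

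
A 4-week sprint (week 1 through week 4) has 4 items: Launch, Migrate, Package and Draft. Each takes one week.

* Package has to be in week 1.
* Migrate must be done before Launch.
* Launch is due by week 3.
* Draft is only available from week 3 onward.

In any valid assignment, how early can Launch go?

Precedence pushes Launch to at least week 2; Launch's own window allows nothing later than week 3.
Launch at week 2 is achievable: Migrate=week 1; Draft=week 3; Launch=week 2; Package=week 1.

week 2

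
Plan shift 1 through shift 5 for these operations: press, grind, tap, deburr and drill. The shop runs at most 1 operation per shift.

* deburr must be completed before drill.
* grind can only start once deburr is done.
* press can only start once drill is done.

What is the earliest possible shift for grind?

Precedence pushes grind to at least shift 2.
grind at shift 2 is achievable: tap=shift 5; deburr=shift 1; press=shift 4; grind=shift 2; drill=shift 3.

shift 2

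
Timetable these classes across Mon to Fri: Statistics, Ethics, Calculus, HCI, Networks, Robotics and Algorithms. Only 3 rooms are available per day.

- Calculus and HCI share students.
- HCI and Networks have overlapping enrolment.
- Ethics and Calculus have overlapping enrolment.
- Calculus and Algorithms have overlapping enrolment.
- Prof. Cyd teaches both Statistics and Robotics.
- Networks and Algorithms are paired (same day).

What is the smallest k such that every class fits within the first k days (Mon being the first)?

With at most 3 per day and 7 classes, at least 3 days are needed.
3 works (last occupied day: Wed): for example Ethics in Mon; Statistics in Mon; Calculus in Tue; HCI in Mon; Networks in Wed; Algorithms in Wed; Robotics in Tue.

3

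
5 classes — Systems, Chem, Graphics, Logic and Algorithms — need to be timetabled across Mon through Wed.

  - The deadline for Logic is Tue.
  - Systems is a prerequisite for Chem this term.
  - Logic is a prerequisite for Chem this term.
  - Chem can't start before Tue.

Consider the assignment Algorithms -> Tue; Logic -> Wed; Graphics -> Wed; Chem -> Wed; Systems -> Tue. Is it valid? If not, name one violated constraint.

Chem can't start before Tue — holds.
Systems is a prerequisite for Chem this term — holds.
The deadline for Logic is Tue — violated.
Logic is a prerequisite for Chem this term — violated.

No — it violates: The deadline for Logic is Tue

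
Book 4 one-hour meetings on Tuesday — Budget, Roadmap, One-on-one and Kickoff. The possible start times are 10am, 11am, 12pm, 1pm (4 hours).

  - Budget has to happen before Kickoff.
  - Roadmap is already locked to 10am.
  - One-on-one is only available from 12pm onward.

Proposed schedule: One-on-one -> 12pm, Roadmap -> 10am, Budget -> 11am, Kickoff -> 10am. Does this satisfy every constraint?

Invalid. Budget has to happen before Kickoff.

One-on-one is only available from 12pm onward — holds.
Budget has to happen before Kickoff — violated.
Roadmap is already locked to 10am — holds.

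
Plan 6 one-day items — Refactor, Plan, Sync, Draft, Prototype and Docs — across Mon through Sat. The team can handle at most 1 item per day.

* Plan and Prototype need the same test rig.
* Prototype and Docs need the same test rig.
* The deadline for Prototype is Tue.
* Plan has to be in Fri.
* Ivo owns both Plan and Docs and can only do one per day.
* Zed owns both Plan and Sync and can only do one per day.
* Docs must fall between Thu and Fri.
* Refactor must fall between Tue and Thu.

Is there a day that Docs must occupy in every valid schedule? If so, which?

Docs's window is Thu–Fri.
Plan is fixed at Fri, and Docs can't share a day with Plan.
So Docs must be Thu.

Thu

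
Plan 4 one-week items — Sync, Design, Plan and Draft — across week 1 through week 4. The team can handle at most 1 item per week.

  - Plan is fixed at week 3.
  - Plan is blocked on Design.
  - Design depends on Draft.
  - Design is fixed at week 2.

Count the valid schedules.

1

Enumerating: Plan=week 3, Design=week 2, Draft=week 1, Sync=week 4.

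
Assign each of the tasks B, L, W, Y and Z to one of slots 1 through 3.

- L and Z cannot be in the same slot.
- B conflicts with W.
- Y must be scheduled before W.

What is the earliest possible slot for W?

2

Precedence pushes W to at least 2.
W at 2 is achievable: Y in 1, Z in 2, L in 1, B in 1, W in 2.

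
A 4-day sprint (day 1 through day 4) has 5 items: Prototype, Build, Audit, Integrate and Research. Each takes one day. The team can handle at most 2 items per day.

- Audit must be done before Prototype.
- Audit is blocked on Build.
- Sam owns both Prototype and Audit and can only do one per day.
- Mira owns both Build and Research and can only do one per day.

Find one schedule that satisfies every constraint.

Build in day 1, Integrate in day 1, Audit in day 2, Research in day 2, Prototype in day 3

Checking: Audit(day 2) before Prototype(day 3); Build(day 1) before Audit(day 2); Prototype(day 3) != Audit(day 2); Build(day 1) != Research(day 2); max 2 per day (cap 2).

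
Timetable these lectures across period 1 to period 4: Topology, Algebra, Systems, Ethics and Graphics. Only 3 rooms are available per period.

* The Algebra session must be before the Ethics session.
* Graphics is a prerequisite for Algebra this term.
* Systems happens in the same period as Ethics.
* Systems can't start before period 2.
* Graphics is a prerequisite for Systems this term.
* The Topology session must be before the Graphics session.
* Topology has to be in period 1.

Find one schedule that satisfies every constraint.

Graphics=period 2; Algebra=period 3; Ethics=period 4; Systems=period 4; Topology=period 1

Checking: Algebra(period 3) before Ethics(period 4); Topology(period 1) before Graphics(period 2); Graphics(period 2) before Algebra(period 3); Graphics(period 2) before Systems(period 4); Systems = Ethics = period 4; Topology=period 1 in [period 1,period 1]; Systems=period 4 in [period 2,period 4]; max 2 per period (cap 3).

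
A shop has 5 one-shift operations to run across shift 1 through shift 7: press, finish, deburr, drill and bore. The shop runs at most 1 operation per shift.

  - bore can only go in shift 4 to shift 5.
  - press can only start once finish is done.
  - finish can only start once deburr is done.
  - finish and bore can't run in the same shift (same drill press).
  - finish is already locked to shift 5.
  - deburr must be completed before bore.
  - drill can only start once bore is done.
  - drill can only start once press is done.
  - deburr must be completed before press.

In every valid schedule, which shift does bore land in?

bore's window is shift 4–shift 5.
finish is fixed at shift 5, and bore can't share a shift with finish.
So bore must be shift 4.

shift 4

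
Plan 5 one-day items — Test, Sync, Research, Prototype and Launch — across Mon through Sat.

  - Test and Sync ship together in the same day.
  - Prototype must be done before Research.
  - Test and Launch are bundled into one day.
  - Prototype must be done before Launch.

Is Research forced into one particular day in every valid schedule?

Research can be Tue (e.g. Launch=Tue, Test=Tue, Sync=Tue, Research=Tue, Prototype=Mon) or Wed (e.g. Test=Tue, Sync=Tue, Research=Wed, Launch=Tue, Prototype=Mon).

No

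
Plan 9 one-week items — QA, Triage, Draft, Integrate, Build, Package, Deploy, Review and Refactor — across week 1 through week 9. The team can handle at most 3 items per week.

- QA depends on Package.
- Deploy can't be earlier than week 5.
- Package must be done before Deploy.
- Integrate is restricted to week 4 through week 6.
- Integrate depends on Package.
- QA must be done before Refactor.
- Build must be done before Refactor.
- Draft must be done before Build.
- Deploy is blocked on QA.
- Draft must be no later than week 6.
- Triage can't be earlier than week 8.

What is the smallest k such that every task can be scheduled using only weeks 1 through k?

8 weeks

The precedence chain requires at least 3 distinct weeks.
With at most 3 per week and 9 tasks, at least 3 weeks are needed.
Triage can't be placed before week 8, so the schedule must run through at least week 8.
8 works (last occupied week: week 8): for example Triage=week 8, Refactor=week 3, Review=week 1, Draft=week 1, QA=week 2, Package=week 1, Deploy=week 5, Build=week 2, Integrate=week 4.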